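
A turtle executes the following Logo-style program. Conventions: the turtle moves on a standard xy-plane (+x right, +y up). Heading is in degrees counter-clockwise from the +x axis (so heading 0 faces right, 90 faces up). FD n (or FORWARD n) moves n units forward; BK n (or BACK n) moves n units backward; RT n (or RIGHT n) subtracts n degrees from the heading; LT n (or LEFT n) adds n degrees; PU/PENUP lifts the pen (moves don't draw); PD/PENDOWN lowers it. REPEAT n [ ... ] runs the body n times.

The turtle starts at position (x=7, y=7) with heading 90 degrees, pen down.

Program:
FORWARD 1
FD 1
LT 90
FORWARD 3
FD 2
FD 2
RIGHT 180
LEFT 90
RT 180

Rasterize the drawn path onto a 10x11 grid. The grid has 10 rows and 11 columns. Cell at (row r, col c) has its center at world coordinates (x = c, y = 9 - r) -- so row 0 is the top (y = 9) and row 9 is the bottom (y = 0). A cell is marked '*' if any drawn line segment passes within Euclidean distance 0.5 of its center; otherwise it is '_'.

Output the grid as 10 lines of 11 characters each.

Segment 0: (7,7) -> (7,8)
Segment 1: (7,8) -> (7,9)
Segment 2: (7,9) -> (4,9)
Segment 3: (4,9) -> (2,9)
Segment 4: (2,9) -> (0,9)

Answer: ********___
_______*___
_______*___
___________
___________
___________
___________
___________
___________
___________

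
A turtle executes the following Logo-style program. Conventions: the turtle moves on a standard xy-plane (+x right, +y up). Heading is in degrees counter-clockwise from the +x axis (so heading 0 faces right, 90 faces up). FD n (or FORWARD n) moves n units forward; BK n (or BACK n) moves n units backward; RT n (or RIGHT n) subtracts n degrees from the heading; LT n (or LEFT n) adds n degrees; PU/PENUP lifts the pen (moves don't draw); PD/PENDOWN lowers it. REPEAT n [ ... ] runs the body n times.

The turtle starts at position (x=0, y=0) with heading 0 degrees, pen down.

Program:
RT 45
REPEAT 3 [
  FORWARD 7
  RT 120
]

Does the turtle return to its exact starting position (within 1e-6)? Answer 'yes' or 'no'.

Executing turtle program step by step:
Start: pos=(0,0), heading=0, pen down
RT 45: heading 0 -> 315
REPEAT 3 [
  -- iteration 1/3 --
  FD 7: (0,0) -> (4.95,-4.95) [heading=315, draw]
  RT 120: heading 315 -> 195
  -- iteration 2/3 --
  FD 7: (4.95,-4.95) -> (-1.812,-6.761) [heading=195, draw]
  RT 120: heading 195 -> 75
  -- iteration 3/3 --
  FD 7: (-1.812,-6.761) -> (0,0) [heading=75, draw]
  RT 120: heading 75 -> 315
]
Final: pos=(0,0), heading=315, 3 segment(s) drawn

Start position: (0, 0)
Final position: (0, 0)
Distance = 0; < 1e-6 -> CLOSED

Answer: yes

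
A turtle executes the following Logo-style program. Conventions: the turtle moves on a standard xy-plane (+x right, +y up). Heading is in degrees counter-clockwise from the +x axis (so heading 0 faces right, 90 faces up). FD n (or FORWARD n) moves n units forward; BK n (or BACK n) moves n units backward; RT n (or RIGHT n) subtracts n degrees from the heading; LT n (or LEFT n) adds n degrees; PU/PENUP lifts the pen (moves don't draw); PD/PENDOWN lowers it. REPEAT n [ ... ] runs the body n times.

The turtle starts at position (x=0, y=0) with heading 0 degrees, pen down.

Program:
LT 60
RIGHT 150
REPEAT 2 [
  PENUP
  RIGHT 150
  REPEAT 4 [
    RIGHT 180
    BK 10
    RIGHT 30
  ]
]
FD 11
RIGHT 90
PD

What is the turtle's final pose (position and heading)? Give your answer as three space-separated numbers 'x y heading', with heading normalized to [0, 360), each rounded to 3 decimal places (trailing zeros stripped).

Answer: -10.981 4.66 0

Derivation:
Executing turtle program step by step:
Start: pos=(0,0), heading=0, pen down
LT 60: heading 0 -> 60
RT 150: heading 60 -> 270
REPEAT 2 [
  -- iteration 1/2 --
  PU: pen up
  RT 150: heading 270 -> 120
  REPEAT 4 [
    -- iteration 1/4 --
    RT 180: heading 120 -> 300
    BK 10: (0,0) -> (-5,8.66) [heading=300, move]
    RT 30: heading 300 -> 270
    -- iteration 2/4 --
    RT 180: heading 270 -> 90
    BK 10: (-5,8.66) -> (-5,-1.34) [heading=90, move]
    RT 30: heading 90 -> 60
    -- iteration 3/4 --
    RT 180: heading 60 -> 240
    BK 10: (-5,-1.34) -> (0,7.321) [heading=240, move]
    RT 30: heading 240 -> 210
    -- iteration 4/4 --
    RT 180: heading 210 -> 30
    BK 10: (0,7.321) -> (-8.66,2.321) [heading=30, move]
    RT 30: heading 30 -> 0
  ]
  -- iteration 2/2 --
  PU: pen up
  RT 150: heading 0 -> 210
  REPEAT 4 [
    -- iteration 1/4 --
    RT 180: heading 210 -> 30
    BK 10: (-8.66,2.321) -> (-17.321,-2.679) [heading=30, move]
    RT 30: heading 30 -> 0
    -- iteration 2/4 --
    RT 180: heading 0 -> 180
    BK 10: (-17.321,-2.679) -> (-7.321,-2.679) [heading=180, move]
    RT 30: heading 180 -> 150
    -- iteration 3/4 --
    RT 180: heading 150 -> 330
    BK 10: (-7.321,-2.679) -> (-15.981,2.321) [heading=330, move]
    RT 30: heading 330 -> 300
    -- iteration 4/4 --
    RT 180: heading 300 -> 120
    BK 10: (-15.981,2.321) -> (-10.981,-6.34) [heading=120, move]
    RT 30: heading 120 -> 90
  ]
]
FD 11: (-10.981,-6.34) -> (-10.981,4.66) [heading=90, move]
RT 90: heading 90 -> 0
PD: pen down
Final: pos=(-10.981,4.66), heading=0, 0 segment(s) drawn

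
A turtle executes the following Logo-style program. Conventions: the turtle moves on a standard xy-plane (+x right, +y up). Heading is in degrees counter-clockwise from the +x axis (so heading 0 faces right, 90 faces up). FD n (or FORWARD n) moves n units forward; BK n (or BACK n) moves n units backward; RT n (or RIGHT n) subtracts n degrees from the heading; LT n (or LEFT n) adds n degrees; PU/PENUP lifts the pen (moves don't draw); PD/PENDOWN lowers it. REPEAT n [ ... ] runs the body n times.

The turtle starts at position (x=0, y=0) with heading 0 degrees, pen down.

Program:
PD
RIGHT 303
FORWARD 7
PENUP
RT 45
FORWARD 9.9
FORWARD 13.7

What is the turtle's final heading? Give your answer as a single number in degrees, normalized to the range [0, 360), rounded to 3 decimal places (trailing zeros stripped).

Executing turtle program step by step:
Start: pos=(0,0), heading=0, pen down
PD: pen down
RT 303: heading 0 -> 57
FD 7: (0,0) -> (3.812,5.871) [heading=57, draw]
PU: pen up
RT 45: heading 57 -> 12
FD 9.9: (3.812,5.871) -> (13.496,7.929) [heading=12, move]
FD 13.7: (13.496,7.929) -> (26.897,10.777) [heading=12, move]
Final: pos=(26.897,10.777), heading=12, 1 segment(s) drawn

Answer: 12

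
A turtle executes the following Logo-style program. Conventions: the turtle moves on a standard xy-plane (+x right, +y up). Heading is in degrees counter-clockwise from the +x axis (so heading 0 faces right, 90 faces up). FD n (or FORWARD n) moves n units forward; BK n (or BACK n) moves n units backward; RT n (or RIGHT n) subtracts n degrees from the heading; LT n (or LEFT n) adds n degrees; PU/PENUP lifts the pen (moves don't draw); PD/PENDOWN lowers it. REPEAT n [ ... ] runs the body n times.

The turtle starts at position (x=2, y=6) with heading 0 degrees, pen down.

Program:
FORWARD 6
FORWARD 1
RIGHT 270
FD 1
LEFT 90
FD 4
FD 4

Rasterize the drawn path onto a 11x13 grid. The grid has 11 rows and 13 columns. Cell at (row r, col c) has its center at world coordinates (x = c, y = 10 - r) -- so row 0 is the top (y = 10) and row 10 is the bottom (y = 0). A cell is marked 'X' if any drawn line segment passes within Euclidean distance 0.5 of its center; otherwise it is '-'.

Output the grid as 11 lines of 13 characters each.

Segment 0: (2,6) -> (8,6)
Segment 1: (8,6) -> (9,6)
Segment 2: (9,6) -> (9,7)
Segment 3: (9,7) -> (5,7)
Segment 4: (5,7) -> (1,7)

Answer: -------------
-------------
-------------
-XXXXXXXXX---
--XXXXXXXX---
-------------
-------------
-------------
-------------
-------------
-------------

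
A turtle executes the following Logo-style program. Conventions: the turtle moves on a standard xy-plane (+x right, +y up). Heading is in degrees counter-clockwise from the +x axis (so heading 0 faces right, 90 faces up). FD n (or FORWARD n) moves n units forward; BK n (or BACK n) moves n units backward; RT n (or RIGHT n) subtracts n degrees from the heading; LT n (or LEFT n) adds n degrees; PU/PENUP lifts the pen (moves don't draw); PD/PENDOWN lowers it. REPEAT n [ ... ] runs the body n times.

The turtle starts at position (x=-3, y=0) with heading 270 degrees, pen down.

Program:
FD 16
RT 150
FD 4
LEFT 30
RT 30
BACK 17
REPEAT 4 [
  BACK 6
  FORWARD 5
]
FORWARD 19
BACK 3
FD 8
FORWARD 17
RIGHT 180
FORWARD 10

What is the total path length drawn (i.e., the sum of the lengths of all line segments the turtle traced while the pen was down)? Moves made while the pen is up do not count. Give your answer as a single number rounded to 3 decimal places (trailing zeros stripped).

Answer: 138

Derivation:
Executing turtle program step by step:
Start: pos=(-3,0), heading=270, pen down
FD 16: (-3,0) -> (-3,-16) [heading=270, draw]
RT 150: heading 270 -> 120
FD 4: (-3,-16) -> (-5,-12.536) [heading=120, draw]
LT 30: heading 120 -> 150
RT 30: heading 150 -> 120
BK 17: (-5,-12.536) -> (3.5,-27.258) [heading=120, draw]
REPEAT 4 [
  -- iteration 1/4 --
  BK 6: (3.5,-27.258) -> (6.5,-32.454) [heading=120, draw]
  FD 5: (6.5,-32.454) -> (4,-28.124) [heading=120, draw]
  -- iteration 2/4 --
  BK 6: (4,-28.124) -> (7,-33.321) [heading=120, draw]
  FD 5: (7,-33.321) -> (4.5,-28.99) [heading=120, draw]
  -- iteration 3/4 --
  BK 6: (4.5,-28.99) -> (7.5,-34.187) [heading=120, draw]
  FD 5: (7.5,-34.187) -> (5,-29.856) [heading=120, draw]
  -- iteration 4/4 --
  BK 6: (5,-29.856) -> (8,-35.053) [heading=120, draw]
  FD 5: (8,-35.053) -> (5.5,-30.722) [heading=120, draw]
]
FD 19: (5.5,-30.722) -> (-4,-14.268) [heading=120, draw]
BK 3: (-4,-14.268) -> (-2.5,-16.866) [heading=120, draw]
FD 8: (-2.5,-16.866) -> (-6.5,-9.938) [heading=120, draw]
FD 17: (-6.5,-9.938) -> (-15,4.785) [heading=120, draw]
RT 180: heading 120 -> 300
FD 10: (-15,4.785) -> (-10,-3.876) [heading=300, draw]
Final: pos=(-10,-3.876), heading=300, 16 segment(s) drawn

Segment lengths:
  seg 1: (-3,0) -> (-3,-16), length = 16
  seg 2: (-3,-16) -> (-5,-12.536), length = 4
  seg 3: (-5,-12.536) -> (3.5,-27.258), length = 17
  seg 4: (3.5,-27.258) -> (6.5,-32.454), length = 6
  seg 5: (6.5,-32.454) -> (4,-28.124), length = 5
  seg 6: (4,-28.124) -> (7,-33.321), length = 6
  seg 7: (7,-33.321) -> (4.5,-28.99), length = 5
  seg 8: (4.5,-28.99) -> (7.5,-34.187), length = 6
  seg 9: (7.5,-34.187) -> (5,-29.856), length = 5
  seg 10: (5,-29.856) -> (8,-35.053), length = 6
  seg 11: (8,-35.053) -> (5.5,-30.722), length = 5
  seg 12: (5.5,-30.722) -> (-4,-14.268), length = 19
  seg 13: (-4,-14.268) -> (-2.5,-16.866), length = 3
  seg 14: (-2.5,-16.866) -> (-6.5,-9.938), length = 8
  seg 15: (-6.5,-9.938) -> (-15,4.785), length = 17
  seg 16: (-15,4.785) -> (-10,-3.876), length = 10
Total = 138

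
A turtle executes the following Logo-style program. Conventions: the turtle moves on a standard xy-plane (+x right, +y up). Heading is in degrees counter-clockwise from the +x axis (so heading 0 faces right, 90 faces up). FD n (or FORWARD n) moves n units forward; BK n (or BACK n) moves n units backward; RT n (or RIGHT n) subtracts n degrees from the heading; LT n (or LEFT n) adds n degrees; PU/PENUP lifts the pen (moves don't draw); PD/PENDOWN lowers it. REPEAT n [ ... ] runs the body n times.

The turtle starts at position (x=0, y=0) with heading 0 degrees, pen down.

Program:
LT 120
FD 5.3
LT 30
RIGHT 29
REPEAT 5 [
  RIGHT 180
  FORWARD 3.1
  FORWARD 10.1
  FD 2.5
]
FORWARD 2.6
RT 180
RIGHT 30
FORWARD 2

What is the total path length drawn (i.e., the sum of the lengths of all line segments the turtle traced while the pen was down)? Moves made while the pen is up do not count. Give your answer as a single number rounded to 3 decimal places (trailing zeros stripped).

Answer: 88.4

Derivation:
Executing turtle program step by step:
Start: pos=(0,0), heading=0, pen down
LT 120: heading 0 -> 120
FD 5.3: (0,0) -> (-2.65,4.59) [heading=120, draw]
LT 30: heading 120 -> 150
RT 29: heading 150 -> 121
REPEAT 5 [
  -- iteration 1/5 --
  RT 180: heading 121 -> 301
  FD 3.1: (-2.65,4.59) -> (-1.053,1.933) [heading=301, draw]
  FD 10.1: (-1.053,1.933) -> (4.149,-6.725) [heading=301, draw]
  FD 2.5: (4.149,-6.725) -> (5.436,-8.868) [heading=301, draw]
  -- iteration 2/5 --
  RT 180: heading 301 -> 121
  FD 3.1: (5.436,-8.868) -> (3.839,-6.21) [heading=121, draw]
  FD 10.1: (3.839,-6.21) -> (-1.362,2.447) [heading=121, draw]
  FD 2.5: (-1.362,2.447) -> (-2.65,4.59) [heading=121, draw]
  -- iteration 3/5 --
  RT 180: heading 121 -> 301
  FD 3.1: (-2.65,4.59) -> (-1.053,1.933) [heading=301, draw]
  FD 10.1: (-1.053,1.933) -> (4.149,-6.725) [heading=301, draw]
  FD 2.5: (4.149,-6.725) -> (5.436,-8.868) [heading=301, draw]
  -- iteration 4/5 --
  RT 180: heading 301 -> 121
  FD 3.1: (5.436,-8.868) -> (3.839,-6.21) [heading=121, draw]
  FD 10.1: (3.839,-6.21) -> (-1.362,2.447) [heading=121, draw]
  FD 2.5: (-1.362,2.447) -> (-2.65,4.59) [heading=121, draw]
  -- iteration 5/5 --
  RT 180: heading 121 -> 301
  FD 3.1: (-2.65,4.59) -> (-1.053,1.933) [heading=301, draw]
  FD 10.1: (-1.053,1.933) -> (4.149,-6.725) [heading=301, draw]
  FD 2.5: (4.149,-6.725) -> (5.436,-8.868) [heading=301, draw]
]
FD 2.6: (5.436,-8.868) -> (6.775,-11.096) [heading=301, draw]
RT 180: heading 301 -> 121
RT 30: heading 121 -> 91
FD 2: (6.775,-11.096) -> (6.74,-9.097) [heading=91, draw]
Final: pos=(6.74,-9.097), heading=91, 18 segment(s) drawn

Segment lengths:
  seg 1: (0,0) -> (-2.65,4.59), length = 5.3
  seg 2: (-2.65,4.59) -> (-1.053,1.933), length = 3.1
  seg 3: (-1.053,1.933) -> (4.149,-6.725), length = 10.1
  seg 4: (4.149,-6.725) -> (5.436,-8.868), length = 2.5
  seg 5: (5.436,-8.868) -> (3.839,-6.21), length = 3.1
  seg 6: (3.839,-6.21) -> (-1.362,2.447), length = 10.1
  seg 7: (-1.362,2.447) -> (-2.65,4.59), length = 2.5
  seg 8: (-2.65,4.59) -> (-1.053,1.933), length = 3.1
  seg 9: (-1.053,1.933) -> (4.149,-6.725), length = 10.1
  seg 10: (4.149,-6.725) -> (5.436,-8.868), length = 2.5
  seg 11: (5.436,-8.868) -> (3.839,-6.21), length = 3.1
  seg 12: (3.839,-6.21) -> (-1.362,2.447), length = 10.1
  seg 13: (-1.362,2.447) -> (-2.65,4.59), length = 2.5
  seg 14: (-2.65,4.59) -> (-1.053,1.933), length = 3.1
  seg 15: (-1.053,1.933) -> (4.149,-6.725), length = 10.1
  seg 16: (4.149,-6.725) -> (5.436,-8.868), length = 2.5
  seg 17: (5.436,-8.868) -> (6.775,-11.096), length = 2.6
  seg 18: (6.775,-11.096) -> (6.74,-9.097), length = 2
Total = 88.4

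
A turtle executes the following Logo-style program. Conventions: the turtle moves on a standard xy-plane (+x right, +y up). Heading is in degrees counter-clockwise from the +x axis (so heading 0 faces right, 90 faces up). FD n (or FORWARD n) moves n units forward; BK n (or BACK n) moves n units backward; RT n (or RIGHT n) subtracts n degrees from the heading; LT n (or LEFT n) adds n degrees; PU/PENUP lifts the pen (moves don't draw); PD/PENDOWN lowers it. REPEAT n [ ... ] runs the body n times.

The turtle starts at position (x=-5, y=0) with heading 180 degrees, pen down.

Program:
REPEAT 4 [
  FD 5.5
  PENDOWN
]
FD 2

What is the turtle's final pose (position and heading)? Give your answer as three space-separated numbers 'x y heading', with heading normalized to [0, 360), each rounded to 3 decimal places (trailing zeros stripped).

Answer: -29 0 180

Derivation:
Executing turtle program step by step:
Start: pos=(-5,0), heading=180, pen down
REPEAT 4 [
  -- iteration 1/4 --
  FD 5.5: (-5,0) -> (-10.5,0) [heading=180, draw]
  PD: pen down
  -- iteration 2/4 --
  FD 5.5: (-10.5,0) -> (-16,0) [heading=180, draw]
  PD: pen down
  -- iteration 3/4 --
  FD 5.5: (-16,0) -> (-21.5,0) [heading=180, draw]
  PD: pen down
  -- iteration 4/4 --
  FD 5.5: (-21.5,0) -> (-27,0) [heading=180, draw]
  PD: pen down
]
FD 2: (-27,0) -> (-29,0) [heading=180, draw]
Final: pos=(-29,0), heading=180, 5 segment(s) drawn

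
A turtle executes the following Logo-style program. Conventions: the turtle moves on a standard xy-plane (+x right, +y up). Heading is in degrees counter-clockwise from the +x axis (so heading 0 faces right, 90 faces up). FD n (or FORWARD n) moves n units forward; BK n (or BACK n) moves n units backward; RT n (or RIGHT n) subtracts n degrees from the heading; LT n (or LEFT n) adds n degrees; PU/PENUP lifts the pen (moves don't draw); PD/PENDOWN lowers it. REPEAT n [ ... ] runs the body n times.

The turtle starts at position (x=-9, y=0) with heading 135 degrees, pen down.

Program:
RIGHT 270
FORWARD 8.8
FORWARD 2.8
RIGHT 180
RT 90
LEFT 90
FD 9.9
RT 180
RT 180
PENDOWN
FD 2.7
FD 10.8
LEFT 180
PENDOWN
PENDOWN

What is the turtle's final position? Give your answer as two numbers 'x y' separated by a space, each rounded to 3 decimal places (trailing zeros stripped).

Answer: -0.656 8.344

Derivation:
Executing turtle program step by step:
Start: pos=(-9,0), heading=135, pen down
RT 270: heading 135 -> 225
FD 8.8: (-9,0) -> (-15.223,-6.223) [heading=225, draw]
FD 2.8: (-15.223,-6.223) -> (-17.202,-8.202) [heading=225, draw]
RT 180: heading 225 -> 45
RT 90: heading 45 -> 315
LT 90: heading 315 -> 45
FD 9.9: (-17.202,-8.202) -> (-10.202,-1.202) [heading=45, draw]
RT 180: heading 45 -> 225
RT 180: heading 225 -> 45
PD: pen down
FD 2.7: (-10.202,-1.202) -> (-8.293,0.707) [heading=45, draw]
FD 10.8: (-8.293,0.707) -> (-0.656,8.344) [heading=45, draw]
LT 180: heading 45 -> 225
PD: pen down
PD: pen down
Final: pos=(-0.656,8.344), heading=225, 5 segment(s) drawn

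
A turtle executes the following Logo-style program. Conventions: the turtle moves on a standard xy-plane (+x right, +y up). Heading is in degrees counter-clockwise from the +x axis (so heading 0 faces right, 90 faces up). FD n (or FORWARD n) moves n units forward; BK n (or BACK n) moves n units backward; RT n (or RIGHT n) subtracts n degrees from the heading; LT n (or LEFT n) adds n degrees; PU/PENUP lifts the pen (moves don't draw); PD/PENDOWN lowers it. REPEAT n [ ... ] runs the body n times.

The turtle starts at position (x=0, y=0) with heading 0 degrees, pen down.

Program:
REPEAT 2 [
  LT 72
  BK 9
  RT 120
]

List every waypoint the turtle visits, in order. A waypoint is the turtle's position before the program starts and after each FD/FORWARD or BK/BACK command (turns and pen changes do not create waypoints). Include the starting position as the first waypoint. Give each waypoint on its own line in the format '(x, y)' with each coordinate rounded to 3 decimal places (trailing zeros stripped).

Executing turtle program step by step:
Start: pos=(0,0), heading=0, pen down
REPEAT 2 [
  -- iteration 1/2 --
  LT 72: heading 0 -> 72
  BK 9: (0,0) -> (-2.781,-8.56) [heading=72, draw]
  RT 120: heading 72 -> 312
  -- iteration 2/2 --
  LT 72: heading 312 -> 24
  BK 9: (-2.781,-8.56) -> (-11.003,-12.22) [heading=24, draw]
  RT 120: heading 24 -> 264
]
Final: pos=(-11.003,-12.22), heading=264, 2 segment(s) drawn
Waypoints (3 total):
(0, 0)
(-2.781, -8.56)
(-11.003, -12.22)

Answer: (0, 0)
(-2.781, -8.56)
(-11.003, -12.22)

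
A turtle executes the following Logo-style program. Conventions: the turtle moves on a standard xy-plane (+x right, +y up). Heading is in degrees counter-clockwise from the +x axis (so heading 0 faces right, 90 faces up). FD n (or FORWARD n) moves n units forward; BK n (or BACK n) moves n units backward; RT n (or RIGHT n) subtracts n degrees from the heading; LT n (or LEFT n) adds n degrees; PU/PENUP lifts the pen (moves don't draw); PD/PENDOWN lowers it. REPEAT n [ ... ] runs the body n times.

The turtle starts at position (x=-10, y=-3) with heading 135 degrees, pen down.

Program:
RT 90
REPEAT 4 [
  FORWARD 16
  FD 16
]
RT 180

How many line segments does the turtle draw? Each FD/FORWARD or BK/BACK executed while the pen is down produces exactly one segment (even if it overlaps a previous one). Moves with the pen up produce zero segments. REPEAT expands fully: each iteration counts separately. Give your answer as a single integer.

Answer: 8

Derivation:
Executing turtle program step by step:
Start: pos=(-10,-3), heading=135, pen down
RT 90: heading 135 -> 45
REPEAT 4 [
  -- iteration 1/4 --
  FD 16: (-10,-3) -> (1.314,8.314) [heading=45, draw]
  FD 16: (1.314,8.314) -> (12.627,19.627) [heading=45, draw]
  -- iteration 2/4 --
  FD 16: (12.627,19.627) -> (23.941,30.941) [heading=45, draw]
  FD 16: (23.941,30.941) -> (35.255,42.255) [heading=45, draw]
  -- iteration 3/4 --
  FD 16: (35.255,42.255) -> (46.569,53.569) [heading=45, draw]
  FD 16: (46.569,53.569) -> (57.882,64.882) [heading=45, draw]
  -- iteration 4/4 --
  FD 16: (57.882,64.882) -> (69.196,76.196) [heading=45, draw]
  FD 16: (69.196,76.196) -> (80.51,87.51) [heading=45, draw]
]
RT 180: heading 45 -> 225
Final: pos=(80.51,87.51), heading=225, 8 segment(s) drawn
Segments drawn: 8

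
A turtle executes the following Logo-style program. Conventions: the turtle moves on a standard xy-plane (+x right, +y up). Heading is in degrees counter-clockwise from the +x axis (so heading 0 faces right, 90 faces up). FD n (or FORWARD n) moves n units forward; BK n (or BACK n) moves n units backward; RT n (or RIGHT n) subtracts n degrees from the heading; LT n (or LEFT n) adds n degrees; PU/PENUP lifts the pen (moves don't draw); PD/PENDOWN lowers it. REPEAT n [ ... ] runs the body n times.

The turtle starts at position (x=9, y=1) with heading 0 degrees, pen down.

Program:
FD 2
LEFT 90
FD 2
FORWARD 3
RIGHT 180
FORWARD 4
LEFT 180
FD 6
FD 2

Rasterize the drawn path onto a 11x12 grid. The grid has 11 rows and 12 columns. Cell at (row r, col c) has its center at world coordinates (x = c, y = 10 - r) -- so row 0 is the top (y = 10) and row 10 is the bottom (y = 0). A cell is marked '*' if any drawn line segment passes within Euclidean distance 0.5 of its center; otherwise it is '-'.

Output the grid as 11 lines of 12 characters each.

Answer: -----------*
-----------*
-----------*
-----------*
-----------*
-----------*
-----------*
-----------*
-----------*
---------***
------------

Derivation:
Segment 0: (9,1) -> (11,1)
Segment 1: (11,1) -> (11,3)
Segment 2: (11,3) -> (11,6)
Segment 3: (11,6) -> (11,2)
Segment 4: (11,2) -> (11,8)
Segment 5: (11,8) -> (11,10)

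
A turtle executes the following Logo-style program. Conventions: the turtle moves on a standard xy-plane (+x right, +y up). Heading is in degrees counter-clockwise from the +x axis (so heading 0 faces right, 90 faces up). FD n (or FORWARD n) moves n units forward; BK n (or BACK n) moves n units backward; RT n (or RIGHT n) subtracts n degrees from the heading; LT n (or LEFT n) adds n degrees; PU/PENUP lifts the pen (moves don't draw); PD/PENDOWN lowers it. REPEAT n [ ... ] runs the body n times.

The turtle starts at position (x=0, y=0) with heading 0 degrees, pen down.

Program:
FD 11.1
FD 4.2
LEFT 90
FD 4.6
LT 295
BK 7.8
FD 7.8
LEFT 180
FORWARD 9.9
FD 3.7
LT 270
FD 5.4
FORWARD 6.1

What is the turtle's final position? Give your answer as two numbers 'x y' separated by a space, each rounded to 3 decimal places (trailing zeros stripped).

Answer: -1.886 9.275

Derivation:
Executing turtle program step by step:
Start: pos=(0,0), heading=0, pen down
FD 11.1: (0,0) -> (11.1,0) [heading=0, draw]
FD 4.2: (11.1,0) -> (15.3,0) [heading=0, draw]
LT 90: heading 0 -> 90
FD 4.6: (15.3,0) -> (15.3,4.6) [heading=90, draw]
LT 295: heading 90 -> 25
BK 7.8: (15.3,4.6) -> (8.231,1.304) [heading=25, draw]
FD 7.8: (8.231,1.304) -> (15.3,4.6) [heading=25, draw]
LT 180: heading 25 -> 205
FD 9.9: (15.3,4.6) -> (6.328,0.416) [heading=205, draw]
FD 3.7: (6.328,0.416) -> (2.974,-1.148) [heading=205, draw]
LT 270: heading 205 -> 115
FD 5.4: (2.974,-1.148) -> (0.692,3.746) [heading=115, draw]
FD 6.1: (0.692,3.746) -> (-1.886,9.275) [heading=115, draw]
Final: pos=(-1.886,9.275), heading=115, 9 segment(s) drawn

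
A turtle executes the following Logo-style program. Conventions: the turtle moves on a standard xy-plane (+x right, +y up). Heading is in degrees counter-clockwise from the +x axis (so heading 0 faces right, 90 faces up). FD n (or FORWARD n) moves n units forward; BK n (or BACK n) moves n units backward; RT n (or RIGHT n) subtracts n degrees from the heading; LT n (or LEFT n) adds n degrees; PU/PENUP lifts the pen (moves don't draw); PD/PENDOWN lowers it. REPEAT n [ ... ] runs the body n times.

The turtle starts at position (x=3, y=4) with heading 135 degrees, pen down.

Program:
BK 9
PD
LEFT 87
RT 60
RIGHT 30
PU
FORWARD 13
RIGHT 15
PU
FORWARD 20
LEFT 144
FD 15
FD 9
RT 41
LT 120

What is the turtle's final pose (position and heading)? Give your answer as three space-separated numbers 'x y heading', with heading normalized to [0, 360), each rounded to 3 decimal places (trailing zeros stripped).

Executing turtle program step by step:
Start: pos=(3,4), heading=135, pen down
BK 9: (3,4) -> (9.364,-2.364) [heading=135, draw]
PD: pen down
LT 87: heading 135 -> 222
RT 60: heading 222 -> 162
RT 30: heading 162 -> 132
PU: pen up
FD 13: (9.364,-2.364) -> (0.665,7.297) [heading=132, move]
RT 15: heading 132 -> 117
PU: pen up
FD 20: (0.665,7.297) -> (-8.415,25.117) [heading=117, move]
LT 144: heading 117 -> 261
FD 15: (-8.415,25.117) -> (-10.761,10.302) [heading=261, move]
FD 9: (-10.761,10.302) -> (-12.169,1.413) [heading=261, move]
RT 41: heading 261 -> 220
LT 120: heading 220 -> 340
Final: pos=(-12.169,1.413), heading=340, 1 segment(s) drawn

Answer: -12.169 1.413 340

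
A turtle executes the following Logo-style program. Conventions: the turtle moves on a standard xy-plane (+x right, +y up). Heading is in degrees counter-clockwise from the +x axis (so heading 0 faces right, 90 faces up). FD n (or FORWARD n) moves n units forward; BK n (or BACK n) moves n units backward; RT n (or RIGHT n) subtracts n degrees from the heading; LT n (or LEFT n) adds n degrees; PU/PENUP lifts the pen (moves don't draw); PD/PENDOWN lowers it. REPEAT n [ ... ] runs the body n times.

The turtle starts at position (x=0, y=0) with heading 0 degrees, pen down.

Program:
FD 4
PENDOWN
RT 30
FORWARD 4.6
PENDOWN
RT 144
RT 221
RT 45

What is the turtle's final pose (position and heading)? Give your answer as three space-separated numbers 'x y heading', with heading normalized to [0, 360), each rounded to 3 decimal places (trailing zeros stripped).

Answer: 7.984 -2.3 280

Derivation:
Executing turtle program step by step:
Start: pos=(0,0), heading=0, pen down
FD 4: (0,0) -> (4,0) [heading=0, draw]
PD: pen down
RT 30: heading 0 -> 330
FD 4.6: (4,0) -> (7.984,-2.3) [heading=330, draw]
PD: pen down
RT 144: heading 330 -> 186
RT 221: heading 186 -> 325
RT 45: heading 325 -> 280
Final: pos=(7.984,-2.3), heading=280, 2 segment(s) drawn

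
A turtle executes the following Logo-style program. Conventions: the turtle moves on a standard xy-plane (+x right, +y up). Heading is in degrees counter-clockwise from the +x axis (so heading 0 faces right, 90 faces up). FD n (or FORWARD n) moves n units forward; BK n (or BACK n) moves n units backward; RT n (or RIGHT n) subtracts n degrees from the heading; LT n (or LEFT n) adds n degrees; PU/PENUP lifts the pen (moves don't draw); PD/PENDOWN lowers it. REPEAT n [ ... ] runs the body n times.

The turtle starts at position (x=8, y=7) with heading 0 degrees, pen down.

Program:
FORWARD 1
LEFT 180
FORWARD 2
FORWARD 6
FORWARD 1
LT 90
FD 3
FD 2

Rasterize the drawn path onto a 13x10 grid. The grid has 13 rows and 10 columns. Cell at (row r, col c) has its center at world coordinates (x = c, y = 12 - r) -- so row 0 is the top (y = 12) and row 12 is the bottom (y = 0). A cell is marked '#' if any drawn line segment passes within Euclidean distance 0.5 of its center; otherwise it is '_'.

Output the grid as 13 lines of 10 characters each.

Answer: __________
__________
__________
__________
__________
##########
#_________
#_________
#_________
#_________
#_________
__________
__________

Derivation:
Segment 0: (8,7) -> (9,7)
Segment 1: (9,7) -> (7,7)
Segment 2: (7,7) -> (1,7)
Segment 3: (1,7) -> (0,7)
Segment 4: (0,7) -> (-0,4)
Segment 5: (-0,4) -> (-0,2)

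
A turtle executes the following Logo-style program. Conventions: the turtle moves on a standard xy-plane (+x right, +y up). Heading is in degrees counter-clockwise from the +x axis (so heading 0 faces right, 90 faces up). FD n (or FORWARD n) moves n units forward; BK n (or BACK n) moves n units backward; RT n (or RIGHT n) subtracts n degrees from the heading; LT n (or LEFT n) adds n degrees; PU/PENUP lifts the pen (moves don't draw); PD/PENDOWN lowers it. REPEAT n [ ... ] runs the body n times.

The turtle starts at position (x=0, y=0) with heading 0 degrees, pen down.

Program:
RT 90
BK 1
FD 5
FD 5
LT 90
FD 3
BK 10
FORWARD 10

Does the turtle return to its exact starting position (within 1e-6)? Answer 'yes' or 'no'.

Answer: no

Derivation:
Executing turtle program step by step:
Start: pos=(0,0), heading=0, pen down
RT 90: heading 0 -> 270
BK 1: (0,0) -> (0,1) [heading=270, draw]
FD 5: (0,1) -> (0,-4) [heading=270, draw]
FD 5: (0,-4) -> (0,-9) [heading=270, draw]
LT 90: heading 270 -> 0
FD 3: (0,-9) -> (3,-9) [heading=0, draw]
BK 10: (3,-9) -> (-7,-9) [heading=0, draw]
FD 10: (-7,-9) -> (3,-9) [heading=0, draw]
Final: pos=(3,-9), heading=0, 6 segment(s) drawn

Start position: (0, 0)
Final position: (3, -9)
Distance = 9.487; >= 1e-6 -> NOT closed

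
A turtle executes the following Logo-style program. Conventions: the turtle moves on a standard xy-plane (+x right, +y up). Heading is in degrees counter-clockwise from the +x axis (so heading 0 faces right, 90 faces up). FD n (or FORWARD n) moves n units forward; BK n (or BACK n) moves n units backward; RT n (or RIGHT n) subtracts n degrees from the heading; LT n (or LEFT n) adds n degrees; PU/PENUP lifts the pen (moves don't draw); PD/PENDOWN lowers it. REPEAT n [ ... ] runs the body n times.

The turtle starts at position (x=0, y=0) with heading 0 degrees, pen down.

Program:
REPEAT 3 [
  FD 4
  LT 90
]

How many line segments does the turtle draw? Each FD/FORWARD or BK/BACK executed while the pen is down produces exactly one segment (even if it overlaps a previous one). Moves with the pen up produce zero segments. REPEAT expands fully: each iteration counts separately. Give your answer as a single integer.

Executing turtle program step by step:
Start: pos=(0,0), heading=0, pen down
REPEAT 3 [
  -- iteration 1/3 --
  FD 4: (0,0) -> (4,0) [heading=0, draw]
  LT 90: heading 0 -> 90
  -- iteration 2/3 --
  FD 4: (4,0) -> (4,4) [heading=90, draw]
  LT 90: heading 90 -> 180
  -- iteration 3/3 --
  FD 4: (4,4) -> (0,4) [heading=180, draw]
  LT 90: heading 180 -> 270
]
Final: pos=(0,4), heading=270, 3 segment(s) drawn
Segments drawn: 3

Answer: 3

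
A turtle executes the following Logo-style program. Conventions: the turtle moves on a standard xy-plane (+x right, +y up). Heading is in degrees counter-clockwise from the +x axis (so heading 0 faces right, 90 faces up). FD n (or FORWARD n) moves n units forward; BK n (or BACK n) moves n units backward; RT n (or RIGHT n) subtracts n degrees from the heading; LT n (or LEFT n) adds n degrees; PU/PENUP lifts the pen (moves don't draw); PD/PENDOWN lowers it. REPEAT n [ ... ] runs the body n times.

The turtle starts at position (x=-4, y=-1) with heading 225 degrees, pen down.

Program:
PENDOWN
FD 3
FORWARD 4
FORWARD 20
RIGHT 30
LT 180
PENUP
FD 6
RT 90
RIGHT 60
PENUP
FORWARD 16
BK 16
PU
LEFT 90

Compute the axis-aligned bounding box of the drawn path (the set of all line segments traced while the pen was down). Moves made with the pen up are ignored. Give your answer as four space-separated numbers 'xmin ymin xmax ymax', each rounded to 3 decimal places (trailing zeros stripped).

Executing turtle program step by step:
Start: pos=(-4,-1), heading=225, pen down
PD: pen down
FD 3: (-4,-1) -> (-6.121,-3.121) [heading=225, draw]
FD 4: (-6.121,-3.121) -> (-8.95,-5.95) [heading=225, draw]
FD 20: (-8.95,-5.95) -> (-23.092,-20.092) [heading=225, draw]
RT 30: heading 225 -> 195
LT 180: heading 195 -> 15
PU: pen up
FD 6: (-23.092,-20.092) -> (-17.296,-18.539) [heading=15, move]
RT 90: heading 15 -> 285
RT 60: heading 285 -> 225
PU: pen up
FD 16: (-17.296,-18.539) -> (-28.61,-29.853) [heading=225, move]
BK 16: (-28.61,-29.853) -> (-17.296,-18.539) [heading=225, move]
PU: pen up
LT 90: heading 225 -> 315
Final: pos=(-17.296,-18.539), heading=315, 3 segment(s) drawn

Segment endpoints: x in {-23.092, -8.95, -6.121, -4}, y in {-20.092, -5.95, -3.121, -1}
xmin=-23.092, ymin=-20.092, xmax=-4, ymax=-1

Answer: -23.092 -20.092 -4 -1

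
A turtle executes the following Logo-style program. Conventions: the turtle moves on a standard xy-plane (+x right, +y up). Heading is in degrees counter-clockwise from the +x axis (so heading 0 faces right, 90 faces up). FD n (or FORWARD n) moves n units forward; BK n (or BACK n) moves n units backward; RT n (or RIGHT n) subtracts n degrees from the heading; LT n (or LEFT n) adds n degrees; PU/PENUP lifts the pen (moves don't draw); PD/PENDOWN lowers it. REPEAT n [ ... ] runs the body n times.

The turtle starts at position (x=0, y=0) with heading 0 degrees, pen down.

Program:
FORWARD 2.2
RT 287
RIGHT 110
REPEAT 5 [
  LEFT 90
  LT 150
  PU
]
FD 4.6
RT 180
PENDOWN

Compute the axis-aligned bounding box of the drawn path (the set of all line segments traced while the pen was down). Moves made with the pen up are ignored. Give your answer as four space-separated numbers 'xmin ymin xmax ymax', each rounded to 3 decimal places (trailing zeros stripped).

Answer: 0 0 2.2 0

Derivation:
Executing turtle program step by step:
Start: pos=(0,0), heading=0, pen down
FD 2.2: (0,0) -> (2.2,0) [heading=0, draw]
RT 287: heading 0 -> 73
RT 110: heading 73 -> 323
REPEAT 5 [
  -- iteration 1/5 --
  LT 90: heading 323 -> 53
  LT 150: heading 53 -> 203
  PU: pen up
  -- iteration 2/5 --
  LT 90: heading 203 -> 293
  LT 150: heading 293 -> 83
  PU: pen up
  -- iteration 3/5 --
  LT 90: heading 83 -> 173
  LT 150: heading 173 -> 323
  PU: pen up
  -- iteration 4/5 --
  LT 90: heading 323 -> 53
  LT 150: heading 53 -> 203
  PU: pen up
  -- iteration 5/5 --
  LT 90: heading 203 -> 293
  LT 150: heading 293 -> 83
  PU: pen up
]
FD 4.6: (2.2,0) -> (2.761,4.566) [heading=83, move]
RT 180: heading 83 -> 263
PD: pen down
Final: pos=(2.761,4.566), heading=263, 1 segment(s) drawn

Segment endpoints: x in {0, 2.2}, y in {0}
xmin=0, ymin=0, xmax=2.2, ymax=0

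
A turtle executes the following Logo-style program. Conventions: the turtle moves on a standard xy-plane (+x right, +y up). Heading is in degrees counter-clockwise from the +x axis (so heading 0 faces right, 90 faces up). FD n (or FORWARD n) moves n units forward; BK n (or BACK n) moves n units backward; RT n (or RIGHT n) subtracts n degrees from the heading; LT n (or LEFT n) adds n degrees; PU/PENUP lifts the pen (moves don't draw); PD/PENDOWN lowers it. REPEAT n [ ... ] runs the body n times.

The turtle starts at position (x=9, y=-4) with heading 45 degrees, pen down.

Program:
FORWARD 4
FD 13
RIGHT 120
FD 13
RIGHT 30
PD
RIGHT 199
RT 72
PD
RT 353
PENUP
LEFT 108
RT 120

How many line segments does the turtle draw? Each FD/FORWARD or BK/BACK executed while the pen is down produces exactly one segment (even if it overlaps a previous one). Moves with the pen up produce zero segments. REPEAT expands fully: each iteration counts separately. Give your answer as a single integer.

Answer: 3

Derivation:
Executing turtle program step by step:
Start: pos=(9,-4), heading=45, pen down
FD 4: (9,-4) -> (11.828,-1.172) [heading=45, draw]
FD 13: (11.828,-1.172) -> (21.021,8.021) [heading=45, draw]
RT 120: heading 45 -> 285
FD 13: (21.021,8.021) -> (24.385,-4.536) [heading=285, draw]
RT 30: heading 285 -> 255
PD: pen down
RT 199: heading 255 -> 56
RT 72: heading 56 -> 344
PD: pen down
RT 353: heading 344 -> 351
PU: pen up
LT 108: heading 351 -> 99
RT 120: heading 99 -> 339
Final: pos=(24.385,-4.536), heading=339, 3 segment(s) drawn
Segments drawn: 3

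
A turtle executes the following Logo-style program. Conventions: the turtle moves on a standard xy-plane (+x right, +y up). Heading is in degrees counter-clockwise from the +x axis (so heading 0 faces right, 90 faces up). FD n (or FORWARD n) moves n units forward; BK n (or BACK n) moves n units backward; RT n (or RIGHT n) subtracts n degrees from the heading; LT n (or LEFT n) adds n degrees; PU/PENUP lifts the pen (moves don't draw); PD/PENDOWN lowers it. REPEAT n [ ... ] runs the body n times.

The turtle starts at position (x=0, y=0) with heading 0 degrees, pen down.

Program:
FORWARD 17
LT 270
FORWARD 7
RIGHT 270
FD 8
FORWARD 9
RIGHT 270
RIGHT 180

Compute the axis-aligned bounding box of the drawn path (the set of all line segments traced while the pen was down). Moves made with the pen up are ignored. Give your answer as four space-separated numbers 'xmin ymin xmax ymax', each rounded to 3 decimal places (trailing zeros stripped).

Executing turtle program step by step:
Start: pos=(0,0), heading=0, pen down
FD 17: (0,0) -> (17,0) [heading=0, draw]
LT 270: heading 0 -> 270
FD 7: (17,0) -> (17,-7) [heading=270, draw]
RT 270: heading 270 -> 0
FD 8: (17,-7) -> (25,-7) [heading=0, draw]
FD 9: (25,-7) -> (34,-7) [heading=0, draw]
RT 270: heading 0 -> 90
RT 180: heading 90 -> 270
Final: pos=(34,-7), heading=270, 4 segment(s) drawn

Segment endpoints: x in {0, 17, 25, 34}, y in {-7, 0}
xmin=0, ymin=-7, xmax=34, ymax=0

Answer: 0 -7 34 0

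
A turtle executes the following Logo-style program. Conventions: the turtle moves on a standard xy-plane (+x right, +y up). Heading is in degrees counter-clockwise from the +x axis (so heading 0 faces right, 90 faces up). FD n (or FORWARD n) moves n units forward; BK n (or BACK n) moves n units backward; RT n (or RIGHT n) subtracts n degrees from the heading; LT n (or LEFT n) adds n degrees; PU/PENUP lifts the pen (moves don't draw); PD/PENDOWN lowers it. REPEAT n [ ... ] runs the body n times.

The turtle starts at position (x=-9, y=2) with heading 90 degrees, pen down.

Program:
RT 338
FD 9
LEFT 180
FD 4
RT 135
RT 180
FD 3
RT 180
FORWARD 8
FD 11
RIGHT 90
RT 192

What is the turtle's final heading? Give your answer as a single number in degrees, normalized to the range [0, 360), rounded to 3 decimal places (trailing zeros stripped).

Executing turtle program step by step:
Start: pos=(-9,2), heading=90, pen down
RT 338: heading 90 -> 112
FD 9: (-9,2) -> (-12.371,10.345) [heading=112, draw]
LT 180: heading 112 -> 292
FD 4: (-12.371,10.345) -> (-10.873,6.636) [heading=292, draw]
RT 135: heading 292 -> 157
RT 180: heading 157 -> 337
FD 3: (-10.873,6.636) -> (-8.112,5.464) [heading=337, draw]
RT 180: heading 337 -> 157
FD 8: (-8.112,5.464) -> (-15.476,8.59) [heading=157, draw]
FD 11: (-15.476,8.59) -> (-25.601,12.888) [heading=157, draw]
RT 90: heading 157 -> 67
RT 192: heading 67 -> 235
Final: pos=(-25.601,12.888), heading=235, 5 segment(s) drawn

Answer: 235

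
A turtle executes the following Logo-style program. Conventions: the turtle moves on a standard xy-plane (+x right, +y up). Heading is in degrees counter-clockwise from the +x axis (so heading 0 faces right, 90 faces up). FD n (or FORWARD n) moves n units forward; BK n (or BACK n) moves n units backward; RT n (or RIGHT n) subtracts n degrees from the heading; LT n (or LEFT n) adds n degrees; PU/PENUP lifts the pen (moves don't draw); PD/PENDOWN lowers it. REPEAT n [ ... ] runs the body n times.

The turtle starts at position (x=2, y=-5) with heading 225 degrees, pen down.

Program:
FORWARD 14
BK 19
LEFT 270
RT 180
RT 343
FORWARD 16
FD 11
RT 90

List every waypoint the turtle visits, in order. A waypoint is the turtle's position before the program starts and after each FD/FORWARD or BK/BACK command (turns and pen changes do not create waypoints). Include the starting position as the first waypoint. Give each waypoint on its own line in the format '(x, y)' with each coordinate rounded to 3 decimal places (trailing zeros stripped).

Executing turtle program step by step:
Start: pos=(2,-5), heading=225, pen down
FD 14: (2,-5) -> (-7.899,-14.899) [heading=225, draw]
BK 19: (-7.899,-14.899) -> (5.536,-1.464) [heading=225, draw]
LT 270: heading 225 -> 135
RT 180: heading 135 -> 315
RT 343: heading 315 -> 332
FD 16: (5.536,-1.464) -> (19.663,-8.976) [heading=332, draw]
FD 11: (19.663,-8.976) -> (29.375,-14.14) [heading=332, draw]
RT 90: heading 332 -> 242
Final: pos=(29.375,-14.14), heading=242, 4 segment(s) drawn
Waypoints (5 total):
(2, -5)
(-7.899, -14.899)
(5.536, -1.464)
(19.663, -8.976)
(29.375, -14.14)

Answer: (2, -5)
(-7.899, -14.899)
(5.536, -1.464)
(19.663, -8.976)
(29.375, -14.14)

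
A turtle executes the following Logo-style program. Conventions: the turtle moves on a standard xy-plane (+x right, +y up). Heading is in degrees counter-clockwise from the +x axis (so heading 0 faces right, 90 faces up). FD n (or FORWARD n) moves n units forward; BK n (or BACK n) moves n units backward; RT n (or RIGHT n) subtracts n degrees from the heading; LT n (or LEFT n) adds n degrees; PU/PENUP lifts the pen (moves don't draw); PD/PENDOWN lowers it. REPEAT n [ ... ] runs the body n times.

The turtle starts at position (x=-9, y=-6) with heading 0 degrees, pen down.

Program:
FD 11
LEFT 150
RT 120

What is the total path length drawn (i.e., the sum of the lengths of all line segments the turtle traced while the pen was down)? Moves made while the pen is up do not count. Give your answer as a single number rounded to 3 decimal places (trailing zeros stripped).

Executing turtle program step by step:
Start: pos=(-9,-6), heading=0, pen down
FD 11: (-9,-6) -> (2,-6) [heading=0, draw]
LT 150: heading 0 -> 150
RT 120: heading 150 -> 30
Final: pos=(2,-6), heading=30, 1 segment(s) drawn

Segment lengths:
  seg 1: (-9,-6) -> (2,-6), length = 11
Total = 11

Answer: 11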